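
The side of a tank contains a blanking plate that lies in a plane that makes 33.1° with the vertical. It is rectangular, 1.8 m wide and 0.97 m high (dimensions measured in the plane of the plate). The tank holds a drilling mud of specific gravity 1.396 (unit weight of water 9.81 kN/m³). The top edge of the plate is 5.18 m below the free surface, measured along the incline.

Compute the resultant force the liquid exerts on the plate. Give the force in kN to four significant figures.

γ = 1.396 × 9.81 = 13.69476 kN/m³.
The plate makes 33.1° with the vertical, i.e. θ = 90° − 33.1° = 56.9° to the horizontal. Measuring y along the incline from the free-surface line, vertical depth h = y·sinθ with sinθ = 0.837719.
The centroid lies 0.97/2 = 0.485 m below the top edge, so y_c = 5.18 + 0.485 = 5.665 m and h_c = 5.665 × 0.837719 = 4.74568 m.
A = 1.8 × 0.97 = 1.746 m².
Resultant F = γ·h_c·A = 13.69476 × 4.74568 × 1.746 = 113.474 kN.

F ≈ 113.5 kN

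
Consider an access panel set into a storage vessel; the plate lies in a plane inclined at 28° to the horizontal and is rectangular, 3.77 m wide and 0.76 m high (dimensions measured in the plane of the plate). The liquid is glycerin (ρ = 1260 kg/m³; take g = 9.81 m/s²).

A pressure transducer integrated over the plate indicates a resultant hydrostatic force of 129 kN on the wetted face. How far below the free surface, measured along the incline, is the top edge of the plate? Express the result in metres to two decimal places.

y_top ≈ 7.38 m

γ = ρg = 1260 × 9.81 / 1000 = 12.3606 kN/m³.
A = 3.77 × 0.76 = 2.8652 m².
From F = γ·h_c·A, the centroid depth is h_c = 129/(12.3606 × 2.8652) = 3.64246 m.
Let θ = 28° be the plate's angle to the horizontal; measure y along the incline from where the plane meets the free surface. Vertical depth h = y·sinθ with sinθ = 0.469472.
Along the incline, y_c = h_c/sinθ = 3.64246/0.469472 = 7.75863 m.
The centroid lies 0.76/2 = 0.38 m below the top edge, so the top edge sits at y_top = 7.75863 − 0.38 = 7.37863 m along the incline.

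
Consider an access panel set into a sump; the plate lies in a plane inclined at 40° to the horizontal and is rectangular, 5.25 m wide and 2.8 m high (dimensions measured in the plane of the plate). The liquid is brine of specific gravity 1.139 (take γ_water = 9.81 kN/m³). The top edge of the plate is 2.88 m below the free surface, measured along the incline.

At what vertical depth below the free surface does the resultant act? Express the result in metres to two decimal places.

h_p = 2.85 m

γ = 1.139 × 9.81 = 11.17359 kN/m³.
Let θ = 40° be the plate's angle to the horizontal; measure y along the incline from where the plane meets the free surface. Vertical depth h = y·sinθ with sinθ = 0.642788.
The centroid lies 2.8/2 = 1.4 m below the top edge, so y_c = 2.88 + 1.4 = 4.28 m and h_c = 4.28 × 0.642788 = 2.75113 m.
A = 5.25 × 2.8 = 14.7 m².
Resultant F = γ·h_c·A = 11.17359 × 2.75113 × 14.7 = 451.878 kN.
I_c = b·h³/12 = 5.25 × 2.8³/12 = 9.604 m⁴.
Centre of pressure: y_p = y_c + I_c/(y_c·A) = 4.28 + 9.604/(4.28 × 14.7) = 4.28 + 0.152648 = 4.43265 m along the plane.
Vertically, h_p = y_p·sinθ = 4.43265 × 0.642788 = 2.84925 m.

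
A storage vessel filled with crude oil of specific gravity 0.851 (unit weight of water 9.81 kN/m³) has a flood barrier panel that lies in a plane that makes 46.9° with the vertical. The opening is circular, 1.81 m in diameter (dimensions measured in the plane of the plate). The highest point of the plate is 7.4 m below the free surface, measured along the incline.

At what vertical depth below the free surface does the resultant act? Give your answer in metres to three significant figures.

γ = 0.851 × 9.81 = 8.34831 kN/m³.
The plate makes 46.9° with the vertical, i.e. θ = 90° − 46.9° = 43.1° to the horizontal. Measuring y along the incline from the free-surface line, vertical depth h = y·sinθ with sinθ = 0.683274.
The centroid is at the centre, 0.905 m below the top of the plate, so y_c = 7.4 + 0.905 = 8.305 m and h_c = 8.305 × 0.683274 = 5.67459 m.
A = π(0.905)² = 2.57304 m².
Resultant F = γ·h_c·A = 8.34831 × 5.67459 × 2.57304 = 121.893 kN.
I_c = πr⁴/4 = π × 0.905⁴/4 = 0.526847 m⁴.
Centre of pressure: y_p = y_c + I_c/(y_c·A) = 8.305 + 0.526847/(8.305 × 2.57304) = 8.305 + 0.0246546 = 8.32965 m along the plane.
Vertically, h_p = y_p·sinθ = 8.32965 × 0.683274 = 5.69143 m.

h_p = 5.69 m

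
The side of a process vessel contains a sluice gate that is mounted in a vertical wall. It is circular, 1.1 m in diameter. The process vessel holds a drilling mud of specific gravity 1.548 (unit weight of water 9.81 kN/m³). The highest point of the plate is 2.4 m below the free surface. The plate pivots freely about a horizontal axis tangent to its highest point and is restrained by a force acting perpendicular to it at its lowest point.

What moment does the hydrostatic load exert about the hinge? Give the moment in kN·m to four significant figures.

M ≈ 24.51 kN·m

γ = 1.548 × 9.81 = 15.18588 kN/m³.
The centroid is at the centre, 0.55 m below the top of the plate, so the centroid depth is h_c = 2.4 + 0.55 = 2.95 m.
A = π(0.55)² = 0.950332 m².
Resultant F = γ·h_c·A = 15.18588 × 2.95 × 0.950332 = 42.5733 kN.
I_c = πr⁴/4 = π × 0.55⁴/4 = 0.0718688 m⁴.
Centre of pressure: y_p = y_c + I_c/(y_c·A) = 2.95 + 0.0718688/(2.95 × 0.950332) = 2.95 + 0.0256356 = 2.97564 m along the plane.
The resultant acts 0.55 + 0.0256356 = 0.575636 m (along the plate) below the hinge at the top edge, so the moment about the hinge is M = F × 0.575636 = 42.5733 × 0.575636 = 24.5067 kN·m.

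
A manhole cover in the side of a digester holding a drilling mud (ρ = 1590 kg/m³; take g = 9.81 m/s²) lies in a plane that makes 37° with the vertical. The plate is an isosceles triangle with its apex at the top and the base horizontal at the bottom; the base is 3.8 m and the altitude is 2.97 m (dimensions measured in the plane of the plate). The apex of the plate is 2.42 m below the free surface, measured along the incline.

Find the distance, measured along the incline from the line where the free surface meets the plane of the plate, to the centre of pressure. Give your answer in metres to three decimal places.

y_p = 4.511 m

γ = ρg = 1590 × 9.81 / 1000 = 15.5979 kN/m³.
The plate makes 37° with the vertical, i.e. θ = 90° − 37° = 53° to the horizontal. Measuring y along the incline from the free-surface line, vertical depth h = y·sinθ with sinθ = 0.798636.
With the apex up, the centroid sits 2h/3 = 2 × 2.97/3 = 1.98 m below the apex, so y_c = 2.42 + 1.98 = 4.4 m and h_c = 4.4 × 0.798636 = 3.514 m.
A = ½ × 3.8 × 2.97 = 5.643 m².
Resultant F = γ·h_c·A = 15.5979 × 3.514 × 5.643 = 309.299 kN.
I_c = b·h³/36 = 3.8 × 2.97³/36 = 2.76535 m⁴.
Centre of pressure: y_p = y_c + I_c/(y_c·A) = 4.4 + 2.76535/(4.4 × 5.643) = 4.4 + 0.111375 = 4.51138 m along the plane.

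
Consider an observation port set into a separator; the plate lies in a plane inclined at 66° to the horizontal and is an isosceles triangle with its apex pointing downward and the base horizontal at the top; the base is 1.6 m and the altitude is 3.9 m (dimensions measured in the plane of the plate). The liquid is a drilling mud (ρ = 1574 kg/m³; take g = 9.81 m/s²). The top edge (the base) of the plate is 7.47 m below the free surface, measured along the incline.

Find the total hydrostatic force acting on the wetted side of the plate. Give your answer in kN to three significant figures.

F ≈ 386 kN

γ = ρg = 1574 × 9.81 / 1000 = 15.44094 kN/m³.
Let θ = 66° be the plate's angle to the horizontal; measure y along the incline from where the plane meets the free surface. Vertical depth h = y·sinθ with sinθ = 0.913545.
With the apex down, the centroid sits h/3 = 3.9/3 = 1.3 m below the base (the top edge), so y_c = 7.47 + 1.3 = 8.77 m and h_c = 8.77 × 0.913545 = 8.01179 m.
A = ½ × 1.6 × 3.9 = 3.12 m².
Resultant F = γ·h_c·A = 15.44094 × 8.01179 × 3.12 = 385.974 kN.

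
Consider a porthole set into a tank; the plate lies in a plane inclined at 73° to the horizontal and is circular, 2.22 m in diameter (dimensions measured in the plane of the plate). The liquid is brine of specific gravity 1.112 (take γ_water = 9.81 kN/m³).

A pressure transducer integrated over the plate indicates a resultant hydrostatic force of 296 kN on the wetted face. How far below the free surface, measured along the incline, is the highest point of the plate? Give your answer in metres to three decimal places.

γ = 1.112 × 9.81 = 10.90872 kN/m³.
A = π(1.11)² = 3.87076 m².
From F = γ·h_c·A, the centroid depth is h_c = 296/(10.90872 × 3.87076) = 7.01006 m.
Let θ = 73° be the plate's angle to the horizontal; measure y along the incline from where the plane meets the free surface. Vertical depth h = y·sinθ with sinθ = 0.956305.
Along the incline, y_c = h_c/sinθ = 7.01006/0.956305 = 7.33036 m.
The centroid is at the centre, 1.11 m below the top of the plate, so the highest point sits at y_top = 7.33036 − 1.11 = 6.22036 m along the incline.

y_top ≈ 6.220 m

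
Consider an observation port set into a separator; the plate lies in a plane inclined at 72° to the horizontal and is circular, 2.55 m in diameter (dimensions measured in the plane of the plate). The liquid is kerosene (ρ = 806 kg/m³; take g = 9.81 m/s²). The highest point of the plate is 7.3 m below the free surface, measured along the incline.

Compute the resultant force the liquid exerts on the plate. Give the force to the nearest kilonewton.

F ≈ 329 kN

γ = ρg = 806 × 9.81 / 1000 = 7.90686 kN/m³.
Let θ = 72° be the plate's angle to the horizontal; measure y along the incline from where the plane meets the free surface. Vertical depth h = y·sinθ with sinθ = 0.951057.
The centroid is at the centre, 1.275 m below the top of the plate, so y_c = 7.3 + 1.275 = 8.575 m and h_c = 8.575 × 0.951057 = 8.15531 m.
A = π(1.275)² = 5.10705 m².
Resultant F = γ·h_c·A = 7.90686 × 8.15531 × 5.10705 = 329.317 kN.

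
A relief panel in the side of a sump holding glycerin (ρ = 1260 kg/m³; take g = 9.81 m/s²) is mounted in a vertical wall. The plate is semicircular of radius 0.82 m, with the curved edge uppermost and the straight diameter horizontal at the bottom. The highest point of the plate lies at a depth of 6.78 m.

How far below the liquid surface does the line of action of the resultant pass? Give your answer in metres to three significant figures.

h_p = 7.26 m

γ = ρg = 1260 × 9.81 / 1000 = 12.3606 kN/m³.
The centroid lies 4r/(3π) = 0.348019 m above the diameter, so r − 4r/(3π) = 0.82 − 0.348019 = 0.471981 m below the topmost point, so the centroid depth is h_c = 6.78 + 0.471981 = 7.25198 m.
A = πr²/2 = π × 0.82²/2 = 1.0562 m².
Resultant F = γ·h_c·A = 12.3606 × 7.25198 × 1.0562 = 94.6765 kN.
I_c = (π/8 − 8/(9π))·r⁴ = 0.109757 × 0.82⁴ = 0.0496235 m⁴.
Centre of pressure: y_p = y_c + I_c/(y_c·A) = 7.25198 + 0.0496235/(7.25198 × 1.0562) = 7.25198 + 0.00647865 = 7.25846 m along the plane.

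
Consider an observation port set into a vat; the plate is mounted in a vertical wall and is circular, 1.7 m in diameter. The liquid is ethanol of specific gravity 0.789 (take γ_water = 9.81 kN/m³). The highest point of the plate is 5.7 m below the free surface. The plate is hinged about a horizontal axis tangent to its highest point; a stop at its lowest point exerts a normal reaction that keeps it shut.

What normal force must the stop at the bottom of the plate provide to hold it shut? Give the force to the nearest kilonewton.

P ≈ 59 kN

γ = 0.789 × 9.81 = 7.74009 kN/m³.
The centroid is at the centre, 0.85 m below the top of the plate, so the centroid depth is h_c = 5.7 + 0.85 = 6.55 m.
A = π(0.85)² = 2.2698 m².
Resultant F = γ·h_c·A = 7.74009 × 6.55 × 2.2698 = 115.073 kN.
I_c = πr⁴/4 = π × 0.85⁴/4 = 0.409983 m⁴.
Centre of pressure: y_p = y_c + I_c/(y_c·A) = 6.55 + 0.409983/(6.55 × 2.2698) = 6.55 + 0.0275764 = 6.57758 m along the plane.
The resultant acts 0.85 + 0.0275764 = 0.877576 m (along the plate) below the hinge at the top edge, so the moment about the hinge is M = F × 0.877576 = 115.073 × 0.877576 = 100.985 kN·m.
A normal force at the bottom, 1.7 m from the hinge, must supply this moment: P = 100.985/1.7 = 59.4029 kN.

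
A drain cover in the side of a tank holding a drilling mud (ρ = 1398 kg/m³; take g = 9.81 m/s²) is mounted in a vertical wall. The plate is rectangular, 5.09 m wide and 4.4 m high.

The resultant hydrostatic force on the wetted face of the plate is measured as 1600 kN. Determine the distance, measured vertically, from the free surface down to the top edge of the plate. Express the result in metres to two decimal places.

d_top ≈ 3.01 m

γ = ρg = 1398 × 9.81 / 1000 = 13.71438 kN/m³.
A = 5.09 × 4.4 = 22.396 m².
From F = γ·h_c·A, the centroid depth is h_c = 1600/(13.71438 × 22.396) = 5.20923 m.
The centroid lies 4.4/2 = 2.2 m below the top edge, so the top edge sits at h_top = 5.20923 − 2.2 = 3.00923 m below the surface.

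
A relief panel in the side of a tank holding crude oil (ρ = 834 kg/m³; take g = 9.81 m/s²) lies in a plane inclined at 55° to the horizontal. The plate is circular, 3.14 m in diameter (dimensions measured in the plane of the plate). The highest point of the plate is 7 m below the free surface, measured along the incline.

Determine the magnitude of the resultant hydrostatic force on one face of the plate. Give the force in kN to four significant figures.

γ = ρg = 834 × 9.81 / 1000 = 8.18154 kN/m³.
Let θ = 55° be the plate's angle to the horizontal; measure y along the incline from where the plane meets the free surface. Vertical depth h = y·sinθ with sinθ = 0.819152.
The centroid is at the centre, 1.57 m below the top of the plate, so y_c = 7 + 1.57 = 8.57 m and h_c = 8.57 × 0.819152 = 7.02013 m.
A = π(1.57)² = 7.74371 m².
Resultant F = γ·h_c·A = 8.18154 × 7.02013 × 7.74371 = 444.764 kN.

F ≈ 444.8 kN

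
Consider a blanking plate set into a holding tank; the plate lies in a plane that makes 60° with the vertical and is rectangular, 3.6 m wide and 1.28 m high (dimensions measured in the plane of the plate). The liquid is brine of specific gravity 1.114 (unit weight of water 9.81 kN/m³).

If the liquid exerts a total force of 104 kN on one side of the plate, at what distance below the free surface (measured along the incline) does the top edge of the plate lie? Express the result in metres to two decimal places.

γ = 1.114 × 9.81 = 10.92834 kN/m³.
A = 3.6 × 1.28 = 4.608 m².
From F = γ·h_c·A, the centroid depth is h_c = 104/(10.92834 × 4.608) = 2.06522 m.
The plate makes 60° with the vertical, i.e. θ = 90° − 60° = 30° to the horizontal. Measuring y along the incline from the free-surface line, vertical depth h = y·sinθ with sinθ = 0.500000.
Along the incline, y_c = h_c/sinθ = 2.06522/0.500000 = 4.13044 m.
The centroid lies 1.28/2 = 0.64 m below the top edge, so the top edge sits at y_top = 4.13044 − 0.64 = 3.49044 m along the incline.

y_top ≈ 3.49 m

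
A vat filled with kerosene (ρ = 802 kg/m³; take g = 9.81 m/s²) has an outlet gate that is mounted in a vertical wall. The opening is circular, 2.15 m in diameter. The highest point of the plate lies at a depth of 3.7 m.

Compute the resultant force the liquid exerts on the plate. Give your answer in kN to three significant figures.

γ = ρg = 802 × 9.81 / 1000 = 7.86762 kN/m³.
The centroid is at the centre, 1.075 m below the top of the plate, so the centroid depth is h_c = 3.7 + 1.075 = 4.775 m.
A = π(1.075)² = 3.6305 m².
Resultant F = γ·h_c·A = 7.86762 × 4.775 × 3.6305 = 136.39 kN.

F ≈ 136 kN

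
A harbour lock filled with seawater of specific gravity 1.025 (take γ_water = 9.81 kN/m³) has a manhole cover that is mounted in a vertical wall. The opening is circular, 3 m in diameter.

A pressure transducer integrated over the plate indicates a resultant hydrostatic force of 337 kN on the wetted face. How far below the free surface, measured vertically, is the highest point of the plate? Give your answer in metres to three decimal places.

γ = 1.025 × 9.81 = 10.05525 kN/m³.
A = π(1.5)² = 7.06858 m².
From F = γ·h_c·A, the centroid depth is h_c = 337/(10.05525 × 7.06858) = 4.74138 m.
The centroid is at the centre, 1.5 m below the top of the plate, so the highest point sits at h_top = 4.74138 − 1.5 = 3.24138 m below the surface.

d_top ≈ 3.241 m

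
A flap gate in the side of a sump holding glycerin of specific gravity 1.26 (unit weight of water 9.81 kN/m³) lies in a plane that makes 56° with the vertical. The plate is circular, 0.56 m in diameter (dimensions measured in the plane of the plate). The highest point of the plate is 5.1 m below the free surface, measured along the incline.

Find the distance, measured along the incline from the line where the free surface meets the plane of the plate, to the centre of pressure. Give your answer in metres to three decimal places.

y_p = 5.384 m

γ = 1.26 × 9.81 = 12.3606 kN/m³.
The plate makes 56° with the vertical, i.e. θ = 90° − 56° = 34° to the horizontal. Measuring y along the incline from the free-surface line, vertical depth h = y·sinθ with sinθ = 0.559193.
The centroid is at the centre, 0.28 m below the top of the plate, so y_c = 5.1 + 0.28 = 5.38 m and h_c = 5.38 × 0.559193 = 3.00846 m.
A = π(0.28)² = 0.246301 m².
Resultant F = γ·h_c·A = 12.3606 × 3.00846 × 0.246301 = 9.15904 kN.
I_c = πr⁴/4 = π × 0.28⁴/4 = 0.0048275 m⁴.
Centre of pressure: y_p = y_c + I_c/(y_c·A) = 5.38 + 0.0048275/(5.38 × 0.246301) = 5.38 + 0.00364312 = 5.38364 m along the plane.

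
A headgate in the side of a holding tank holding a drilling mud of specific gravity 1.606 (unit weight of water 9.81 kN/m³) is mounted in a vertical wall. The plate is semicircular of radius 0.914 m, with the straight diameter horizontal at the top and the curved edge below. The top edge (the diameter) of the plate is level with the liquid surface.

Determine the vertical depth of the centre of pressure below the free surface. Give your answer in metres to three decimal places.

γ = 1.606 × 9.81 = 15.75486 kN/m³.
The centroid of a semicircle lies 4r/(3π) = 0.387914 m from the diameter, here below the top edge, so the centroid depth is h_c = 0.387914 m.
A = πr²/2 = π × 0.914²/2 = 1.31224 m².
Resultant F = γ·h_c·A = 15.75486 × 0.387914 × 1.31224 = 8.0198 kN.
I_c = (π/8 − 8/(9π))·r⁴ = 0.109757 × 0.914⁴ = 0.0765979 m⁴.
Centre of pressure: y_p = y_c + I_c/(y_c·A) = 0.387914 + 0.0765979/(0.387914 × 1.31224) = 0.387914 + 0.150476 = 0.53839 m along the plane.

h_p = 0.538 m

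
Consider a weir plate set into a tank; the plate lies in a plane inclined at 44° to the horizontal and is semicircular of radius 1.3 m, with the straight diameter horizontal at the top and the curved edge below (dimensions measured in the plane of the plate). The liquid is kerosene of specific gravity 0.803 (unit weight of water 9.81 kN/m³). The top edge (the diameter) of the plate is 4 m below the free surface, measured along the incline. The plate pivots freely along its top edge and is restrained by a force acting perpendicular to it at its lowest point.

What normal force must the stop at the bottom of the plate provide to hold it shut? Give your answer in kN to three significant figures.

P ≈ 29.4 kN

γ = 0.803 × 9.81 = 7.87743 kN/m³.
Let θ = 44° be the plate's angle to the horizontal; measure y along the incline from where the plane meets the free surface. Vertical depth h = y·sinθ with sinθ = 0.694658.
The centroid of a semicircle lies 4r/(3π) = 0.551737 m from the diameter, here below the top edge, so y_c = 4 + 0.551737 = 4.55174 m and h_c = 4.55174 × 0.694658 = 3.1619 m.
A = πr²/2 = π × 1.3²/2 = 2.65465 m².
Resultant F = γ·h_c·A = 7.87743 × 3.1619 × 2.65465 = 66.1211 kN.
I_c = (π/8 − 8/(9π))·r⁴ = 0.109757 × 1.3⁴ = 0.313477 m⁴.
Centre of pressure: y_p = y_c + I_c/(y_c·A) = 4.55174 + 0.313477/(4.55174 × 2.65465) = 4.55174 + 0.025943 = 4.57768 m along the plane.
The resultant acts 0.551737 + 0.025943 = 0.57768 m (along the plate) below the hinge at the top edge, so the moment about the hinge is M = F × 0.57768 = 66.1211 × 0.57768 = 38.1968 kN·m.
A normal force at the bottom, 1.3 m from the hinge, must supply this moment: P = 38.1968/1.3 = 29.3822 kN.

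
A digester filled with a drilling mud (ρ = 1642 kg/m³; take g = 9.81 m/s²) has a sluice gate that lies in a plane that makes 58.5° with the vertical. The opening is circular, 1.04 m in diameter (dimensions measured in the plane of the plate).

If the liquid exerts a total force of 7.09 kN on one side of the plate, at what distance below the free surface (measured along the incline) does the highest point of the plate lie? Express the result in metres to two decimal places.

γ = ρg = 1642 × 9.81 / 1000 = 16.10802 kN/m³.
A = π(0.52)² = 0.849487 m².
From F = γ·h_c·A, the centroid depth is h_c = 7.09/(16.10802 × 0.849487) = 0.51814 m.
The plate makes 58.5° with the vertical, i.e. θ = 90° − 58.5° = 31.5° to the horizontal. Measuring y along the incline from the free-surface line, vertical depth h = y·sinθ with sinθ = 0.522499.
Along the incline, y_c = h_c/sinθ = 0.51814/0.522499 = 0.991657 m.
The centroid is at the centre, 0.52 m below the top of the plate, so the highest point sits at y_top = 0.991657 − 0.52 = 0.471657 m along the incline.

y_top ≈ 0.47 m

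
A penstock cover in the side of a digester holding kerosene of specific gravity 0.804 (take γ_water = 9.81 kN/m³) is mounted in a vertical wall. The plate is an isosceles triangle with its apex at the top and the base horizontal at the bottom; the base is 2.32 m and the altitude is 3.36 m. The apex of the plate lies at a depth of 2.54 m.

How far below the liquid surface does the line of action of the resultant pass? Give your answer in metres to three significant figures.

γ = 0.804 × 9.81 = 7.88724 kN/m³.
With the apex up, the centroid sits 2h/3 = 2 × 3.36/3 = 2.24 m below the apex, so the centroid depth is h_c = 2.54 + 2.24 = 4.78 m.
A = ½ × 2.32 × 3.36 = 3.8976 m².
Resultant F = γ·h_c·A = 7.88724 × 4.78 × 3.8976 = 146.943 kN.
I_c = b·h³/36 = 2.32 × 3.36³/36 = 2.44457 m⁴.
Centre of pressure: y_p = y_c + I_c/(y_c·A) = 4.78 + 2.44457/(4.78 × 3.8976) = 4.78 + 0.131213 = 4.91121 m along the plane.

h_p = 4.91 m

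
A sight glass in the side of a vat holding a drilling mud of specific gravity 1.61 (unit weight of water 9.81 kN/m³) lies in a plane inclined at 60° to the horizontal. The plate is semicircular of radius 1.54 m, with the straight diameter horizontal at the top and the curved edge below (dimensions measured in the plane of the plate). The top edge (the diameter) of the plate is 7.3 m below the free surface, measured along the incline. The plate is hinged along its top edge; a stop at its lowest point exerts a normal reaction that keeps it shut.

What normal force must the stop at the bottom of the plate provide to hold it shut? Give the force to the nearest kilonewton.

γ = 1.61 × 9.81 = 15.7941 kN/m³.
Let θ = 60° be the plate's angle to the horizontal; measure y along the incline from where the plane meets the free surface. Vertical depth h = y·sinθ with sinθ = 0.866025.
The centroid of a semicircle lies 4r/(3π) = 0.653596 m from the diameter, here below the top edge, so y_c = 7.3 + 0.653596 = 7.9536 m and h_c = 7.9536 × 0.866025 = 6.88802 m.
A = πr²/2 = π × 1.54²/2 = 3.7253 m².
Resultant F = γ·h_c·A = 15.7941 × 6.88802 × 3.7253 = 405.276 kN.
I_c = (π/8 − 8/(9π))·r⁴ = 0.109757 × 1.54⁴ = 0.617327 m⁴.
Centre of pressure: y_p = y_c + I_c/(y_c·A) = 7.9536 + 0.617327/(7.9536 × 3.7253) = 7.9536 + 0.0208348 = 7.97443 m along the plane.
The resultant acts 0.653596 + 0.0208348 = 0.674431 m (along the plate) below the hinge at the top edge, so the moment about the hinge is M = F × 0.674431 = 405.276 × 0.674431 = 273.331 kN·m.
A normal force at the bottom, 1.54 m from the hinge, must supply this moment: P = 273.331/1.54 = 177.488 kN.

P ≈ 177 kN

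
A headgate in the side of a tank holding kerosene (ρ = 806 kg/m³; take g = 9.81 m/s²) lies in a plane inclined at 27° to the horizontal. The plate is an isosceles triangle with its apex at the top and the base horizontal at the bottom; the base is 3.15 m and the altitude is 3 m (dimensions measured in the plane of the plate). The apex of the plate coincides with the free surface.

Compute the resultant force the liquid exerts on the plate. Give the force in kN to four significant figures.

F ≈ 33.92 kN

γ = ρg = 806 × 9.81 / 1000 = 7.90686 kN/m³.
Let θ = 27° be the plate's angle to the horizontal; measure y along the incline from where the plane meets the free surface. Vertical depth h = y·sinθ with sinθ = 0.453990.
With the apex up, the centroid sits 2h/3 = 2 × 3/3 = 2 m below the apex, so y_c = 2 m and h_c = 2 × 0.453990 = 0.90798 m.
A = ½ × 3.15 × 3 = 4.725 m².
Resultant F = γ·h_c·A = 7.90686 × 0.90798 × 4.725 = 33.9221 kN.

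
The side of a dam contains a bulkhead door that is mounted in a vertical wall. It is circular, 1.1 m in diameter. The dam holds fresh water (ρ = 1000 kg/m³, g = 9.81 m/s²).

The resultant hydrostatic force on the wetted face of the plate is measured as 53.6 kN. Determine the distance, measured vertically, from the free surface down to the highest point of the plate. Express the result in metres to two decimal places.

γ = ρg = 1000 × 9.81 = 9810 N/m³ = 9.81 kN/m³.
A = π(0.55)² = 0.950332 m².
From F = γ·h_c·A, the centroid depth is h_c = 53.6/(9.81 × 0.950332) = 5.74937 m.
The centroid is at the centre, 0.55 m below the top of the plate, so the highest point sits at h_top = 5.74937 − 0.55 = 5.19937 m below the surface.

d_top ≈ 5.20 m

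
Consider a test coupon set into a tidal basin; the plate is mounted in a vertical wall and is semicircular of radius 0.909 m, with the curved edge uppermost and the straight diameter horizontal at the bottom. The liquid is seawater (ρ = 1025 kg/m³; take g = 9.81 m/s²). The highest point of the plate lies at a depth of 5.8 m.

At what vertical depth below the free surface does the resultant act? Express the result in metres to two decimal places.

h_p = 6.33 m

γ = ρg = 1025 × 9.81 / 1000 = 10.05525 kN/m³.
The centroid lies 4r/(3π) = 0.385792 m above the diameter, so r − 4r/(3π) = 0.909 − 0.385792 = 0.523208 m below the topmost point, so the centroid depth is h_c = 5.8 + 0.523208 = 6.32321 m.
A = πr²/2 = π × 0.909²/2 = 1.29792 m².
Resultant F = γ·h_c·A = 10.05525 × 6.32321 × 1.29792 = 82.5236 kN.
I_c = (π/8 − 8/(9π))·r⁴ = 0.109757 × 0.909⁴ = 0.0749355 m⁴.
Centre of pressure: y_p = y_c + I_c/(y_c·A) = 6.32321 + 0.0749355/(6.32321 × 1.29792) = 6.32321 + 0.00913066 = 6.33234 m along the plane.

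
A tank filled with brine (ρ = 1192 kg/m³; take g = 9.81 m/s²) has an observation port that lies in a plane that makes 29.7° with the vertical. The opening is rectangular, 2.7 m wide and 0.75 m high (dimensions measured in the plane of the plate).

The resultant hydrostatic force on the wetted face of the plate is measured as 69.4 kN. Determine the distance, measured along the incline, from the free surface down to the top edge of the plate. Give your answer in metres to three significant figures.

γ = ρg = 1192 × 9.81 / 1000 = 11.69352 kN/m³.
A = 2.7 × 0.75 = 2.025 m².
From F = γ·h_c·A, the centroid depth is h_c = 69.4/(11.69352 × 2.025) = 2.93082 m.
The plate makes 29.7° with the vertical, i.e. θ = 90° − 29.7° = 60.3° to the horizontal. Measuring y along the incline from the free-surface line, vertical depth h = y·sinθ with sinθ = 0.868632.
Along the incline, y_c = h_c/sinθ = 2.93082/0.868632 = 3.37406 m.
The centroid lies 0.75/2 = 0.375 m below the top edge, so the top edge sits at y_top = 3.37406 − 0.375 = 2.99906 m along the incline.

y_top ≈ 3.00 m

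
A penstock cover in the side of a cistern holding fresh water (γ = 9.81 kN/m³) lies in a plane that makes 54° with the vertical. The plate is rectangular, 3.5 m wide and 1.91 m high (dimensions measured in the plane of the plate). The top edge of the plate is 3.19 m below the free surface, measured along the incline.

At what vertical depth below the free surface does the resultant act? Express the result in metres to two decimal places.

γ = 9.81 kN/m³.
The plate makes 54° with the vertical, i.e. θ = 90° − 54° = 36° to the horizontal. Measuring y along the incline from the free-surface line, vertical depth h = y·sinθ with sinθ = 0.587785.
The centroid lies 1.91/2 = 0.955 m below the top edge, so y_c = 3.19 + 0.955 = 4.145 m and h_c = 4.145 × 0.587785 = 2.43637 m.
A = 3.5 × 1.91 = 6.685 m².
Resultant F = γ·h_c·A = 9.81 × 2.43637 × 6.685 = 159.777 kN.
I_c = b·h³/12 = 3.5 × 1.91³/12 = 2.0323 m⁴.
Centre of pressure: y_p = y_c + I_c/(y_c·A) = 4.145 + 2.0323/(4.145 × 6.685) = 4.145 + 0.0733435 = 4.21834 m along the plane.
Vertically, h_p = y_p·sinθ = 4.21834 × 0.587785 = 2.47948 m.

h_p = 2.48 m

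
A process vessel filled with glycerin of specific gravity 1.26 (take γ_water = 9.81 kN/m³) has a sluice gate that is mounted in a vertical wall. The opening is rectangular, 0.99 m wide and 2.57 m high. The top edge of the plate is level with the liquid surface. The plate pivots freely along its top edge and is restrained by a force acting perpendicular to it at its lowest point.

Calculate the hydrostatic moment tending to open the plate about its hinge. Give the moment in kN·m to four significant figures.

M ≈ 69.24 kN·m

γ = 1.26 × 9.81 = 12.3606 kN/m³.
The centroid lies 2.57/2 = 1.285 m below the top edge, so the centroid depth is h_c = 1.285 m.
A = 0.99 × 2.57 = 2.5443 m².
Resultant F = γ·h_c·A = 12.3606 × 1.285 × 2.5443 = 40.4121 kN.
I_c = b·h³/12 = 0.99 × 2.57³/12 = 1.4004 m⁴.
Centre of pressure: y_p = y_c + I_c/(y_c·A) = 1.285 + 1.4004/(1.285 × 2.5443) = 1.285 + 0.428332 = 1.71333 m along the plane.
The resultant acts 1.285 + 0.428332 = 1.71333 m (along the plate) below the hinge at the top edge, so the moment about the hinge is M = F × 1.71333 = 40.4121 × 1.71333 = 69.2393 kN·m.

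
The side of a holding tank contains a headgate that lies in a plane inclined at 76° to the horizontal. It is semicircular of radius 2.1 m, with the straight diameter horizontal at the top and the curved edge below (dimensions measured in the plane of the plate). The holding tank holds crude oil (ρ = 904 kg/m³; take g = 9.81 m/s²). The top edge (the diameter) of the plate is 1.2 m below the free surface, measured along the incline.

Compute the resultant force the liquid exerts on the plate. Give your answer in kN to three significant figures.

γ = ρg = 904 × 9.81 / 1000 = 8.86824 kN/m³.
Let θ = 76° be the plate's angle to the horizontal; measure y along the incline from where the plane meets the free surface. Vertical depth h = y·sinθ with sinθ = 0.970296.
The centroid of a semicircle lies 4r/(3π) = 0.891268 m from the diameter, here below the top edge, so y_c = 1.2 + 0.891268 = 2.09127 m and h_c = 2.09127 × 0.970296 = 2.02915 m.
A = πr²/2 = π × 2.1²/2 = 6.92721 m².
Resultant F = γ·h_c·A = 8.86824 × 2.02915 × 6.92721 = 124.655 kN.

F ≈ 125 kN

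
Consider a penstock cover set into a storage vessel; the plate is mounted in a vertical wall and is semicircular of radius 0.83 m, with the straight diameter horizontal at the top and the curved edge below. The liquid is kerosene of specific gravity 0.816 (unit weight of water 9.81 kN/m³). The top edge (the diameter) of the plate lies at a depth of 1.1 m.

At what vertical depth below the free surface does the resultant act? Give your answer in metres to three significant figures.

γ = 0.816 × 9.81 = 8.00496 kN/m³.
The centroid of a semicircle lies 4r/(3π) = 0.352263 m from the diameter, here below the top edge, so the centroid depth is h_c = 1.1 + 0.352263 = 1.45226 m.
A = πr²/2 = π × 0.83²/2 = 1.08212 m².
Resultant F = γ·h_c·A = 8.00496 × 1.45226 × 1.08212 = 12.58 kN.
I_c = (π/8 − 8/(9π))·r⁴ = 0.109757 × 0.83⁴ = 0.0520888 m⁴.
Centre of pressure: y_p = y_c + I_c/(y_c·A) = 1.45226 + 0.0520888/(1.45226 × 1.08212) = 1.45226 + 0.0331455 = 1.48541 m along the plane.

h_p = 1.49 m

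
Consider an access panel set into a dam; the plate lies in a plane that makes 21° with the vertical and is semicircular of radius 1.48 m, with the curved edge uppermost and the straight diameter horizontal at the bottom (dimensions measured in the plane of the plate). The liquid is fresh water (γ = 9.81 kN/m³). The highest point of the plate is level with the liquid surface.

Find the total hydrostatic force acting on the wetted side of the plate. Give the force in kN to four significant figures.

F ≈ 26.84 kN

γ = 9.81 kN/m³.
The plate makes 21° with the vertical, i.e. θ = 90° − 21° = 69° to the horizontal. Measuring y along the incline from the free-surface line, vertical depth h = y·sinθ with sinθ = 0.933580.
The centroid lies 4r/(3π) = 0.628132 m above the diameter, so r − 4r/(3π) = 1.48 − 0.628132 = 0.851868 m below the topmost point, so y_c = 0.851868 m and h_c = 0.851868 × 0.933580 = 0.795287 m.
A = πr²/2 = π × 1.48²/2 = 3.44067 m².
Resultant F = γ·h_c·A = 9.81 × 0.795287 × 3.44067 = 26.8433 kN.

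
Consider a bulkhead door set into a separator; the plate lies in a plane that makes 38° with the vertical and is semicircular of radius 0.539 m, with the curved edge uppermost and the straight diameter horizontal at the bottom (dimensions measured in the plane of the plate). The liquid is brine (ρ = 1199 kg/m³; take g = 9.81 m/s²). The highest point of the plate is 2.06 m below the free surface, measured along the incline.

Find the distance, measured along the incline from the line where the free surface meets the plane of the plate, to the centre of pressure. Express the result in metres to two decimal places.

γ = ρg = 1199 × 9.81 / 1000 = 11.76219 kN/m³.
The plate makes 38° with the vertical, i.e. θ = 90° − 38° = 52° to the horizontal. Measuring y along the incline from the free-surface line, vertical depth h = y·sinθ with sinθ = 0.788011.
The centroid lies 4r/(3π) = 0.228759 m above the diameter, so r − 4r/(3π) = 0.539 − 0.228759 = 0.310241 m below the topmost point, so y_c = 2.06 + 0.310241 = 2.37024 m and h_c = 2.37024 × 0.788011 = 1.86778 m.
A = πr²/2 = π × 0.539²/2 = 0.456349 m².
Resultant F = γ·h_c·A = 11.76219 × 1.86778 × 0.456349 = 10.0256 kN.
I_c = (π/8 − 8/(9π))·r⁴ = 0.109757 × 0.539⁴ = 0.00926376 m⁴.
Centre of pressure: y_p = y_c + I_c/(y_c·A) = 2.37024 + 0.00926376/(2.37024 × 0.456349) = 2.37024 + 0.00856442 = 2.3788 m along the plane.

y_p = 2.38 m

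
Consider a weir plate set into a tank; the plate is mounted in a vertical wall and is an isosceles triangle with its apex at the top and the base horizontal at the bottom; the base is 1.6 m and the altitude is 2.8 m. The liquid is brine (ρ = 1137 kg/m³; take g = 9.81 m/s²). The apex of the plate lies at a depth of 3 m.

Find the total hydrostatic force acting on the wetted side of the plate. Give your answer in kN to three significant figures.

γ = ρg = 1137 × 9.81 / 1000 = 11.15397 kN/m³.
With the apex up, the centroid sits 2h/3 = 2 × 2.8/3 = 1.86667 m below the apex, so the centroid depth is h_c = 3 + 1.86667 = 4.86667 m.
A = ½ × 1.6 × 2.8 = 2.24 m².
Resultant F = γ·h_c·A = 11.15397 × 4.86667 × 2.24 = 121.593 kN.

F ≈ 122 kN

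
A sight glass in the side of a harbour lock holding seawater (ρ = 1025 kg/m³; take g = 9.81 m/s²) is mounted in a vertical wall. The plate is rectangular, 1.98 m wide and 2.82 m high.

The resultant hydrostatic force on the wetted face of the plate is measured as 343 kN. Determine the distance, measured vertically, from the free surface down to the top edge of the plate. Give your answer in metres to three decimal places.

d_top ≈ 4.699 m

γ = ρg = 1025 × 9.81 / 1000 = 10.05525 kN/m³.
A = 1.98 × 2.82 = 5.5836 m².
From F = γ·h_c·A, the centroid depth is h_c = 343/(10.05525 × 5.5836) = 6.10924 m.
The centroid lies 2.82/2 = 1.41 m below the top edge, so the top edge sits at h_top = 6.10924 − 1.41 = 4.69924 m below the surface.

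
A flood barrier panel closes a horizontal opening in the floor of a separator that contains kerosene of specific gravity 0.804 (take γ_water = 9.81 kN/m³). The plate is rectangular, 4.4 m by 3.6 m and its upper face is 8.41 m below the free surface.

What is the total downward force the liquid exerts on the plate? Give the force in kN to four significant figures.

γ = 0.804 × 9.81 = 7.88724 kN/m³.
The plate is horizontal, so pressure is uniform at p = γ·h = 7.88724 × 8.41 = 66.3317 kN/m².
A = 4.4 × 3.6 = 15.84 m².
F = p·A = 66.3317 × 15.84 = 1050.69 kN.

F ≈ 1051 kN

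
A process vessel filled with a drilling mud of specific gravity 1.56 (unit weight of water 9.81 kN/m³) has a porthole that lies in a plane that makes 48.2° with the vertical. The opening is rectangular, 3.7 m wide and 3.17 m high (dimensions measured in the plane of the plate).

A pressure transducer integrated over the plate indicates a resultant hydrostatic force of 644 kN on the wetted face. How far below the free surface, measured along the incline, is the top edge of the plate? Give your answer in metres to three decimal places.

γ = 1.56 × 9.81 = 15.3036 kN/m³.
A = 3.7 × 3.17 = 11.729 m².
From F = γ·h_c·A, the centroid depth is h_c = 644/(15.3036 × 11.729) = 3.58783 m.
The plate makes 48.2° with the vertical, i.e. θ = 90° − 48.2° = 41.8° to the horizontal. Measuring y along the incline from the free-surface line, vertical depth h = y·sinθ with sinθ = 0.666532.
Along the incline, y_c = h_c/sinθ = 3.58783/0.666532 = 5.38283 m.
The centroid lies 3.17/2 = 1.585 m below the top edge, so the top edge sits at y_top = 5.38283 − 1.585 = 3.79783 m along the incline.

y_top ≈ 3.798 m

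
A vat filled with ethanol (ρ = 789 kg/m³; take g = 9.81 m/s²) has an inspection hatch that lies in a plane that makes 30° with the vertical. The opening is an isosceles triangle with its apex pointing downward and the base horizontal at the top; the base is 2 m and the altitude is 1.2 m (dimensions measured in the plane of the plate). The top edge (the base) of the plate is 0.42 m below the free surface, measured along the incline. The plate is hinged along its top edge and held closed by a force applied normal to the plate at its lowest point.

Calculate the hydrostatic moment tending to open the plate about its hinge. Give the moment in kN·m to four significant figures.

M ≈ 3.282 kN·m

γ = ρg = 789 × 9.81 / 1000 = 7.74009 kN/m³.
The plate makes 30° with the vertical, i.e. θ = 90° − 30° = 60° to the horizontal. Measuring y along the incline from the free-surface line, vertical depth h = y·sinθ with sinθ = 0.866025.
With the apex down, the centroid sits h/3 = 1.2/3 = 0.4 m below the base (the top edge), so y_c = 0.42 + 0.4 = 0.82 m and h_c = 0.82 × 0.866025 = 0.71014 m.
A = ½ × 2 × 1.2 = 1.2 m².
Resultant F = γ·h_c·A = 7.74009 × 0.71014 × 1.2 = 6.59586 kN.
I_c = b·h³/36 = 2 × 1.2³/36 = 0.096 m⁴.
Centre of pressure: y_p = y_c + I_c/(y_c·A) = 0.82 + 0.096/(0.82 × 1.2) = 0.82 + 0.097561 = 0.917561 m along the plane.
The resultant acts 0.4 + 0.097561 = 0.497561 m (along the plate) below the hinge at the top edge, so the moment about the hinge is M = F × 0.497561 = 6.59586 × 0.497561 = 3.28184 kN·m.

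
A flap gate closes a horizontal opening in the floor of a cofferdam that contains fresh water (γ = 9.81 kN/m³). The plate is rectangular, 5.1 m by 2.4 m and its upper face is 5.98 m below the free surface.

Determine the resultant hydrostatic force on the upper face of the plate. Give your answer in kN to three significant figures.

γ = 9.81 kN/m³.
The plate is horizontal, so pressure is uniform at p = γ·h = 9.81 × 5.98 = 58.6638 kN/m².
A = 5.1 × 2.4 = 12.24 m².
F = p·A = 58.6638 × 12.24 = 718.045 kN.

F ≈ 718 kN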